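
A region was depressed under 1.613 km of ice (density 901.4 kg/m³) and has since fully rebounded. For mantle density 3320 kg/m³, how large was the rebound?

Removing the load lets mantle flow back in; uplift u satisfies ρ_ice t = ρ_m u.
u = t ρ_ice/ρ_m = 1.613 km × 901.4/3320 = 0.438 km.

0.438 km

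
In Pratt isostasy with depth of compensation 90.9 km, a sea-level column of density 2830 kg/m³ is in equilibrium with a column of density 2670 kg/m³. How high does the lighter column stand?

ρ_ref D = ρ (D + h) → h = D (ρ_ref − ρ)/ρ.
h = 90.9 km × (2830 − 2670)/2670 = 5.45 km.

5.45 km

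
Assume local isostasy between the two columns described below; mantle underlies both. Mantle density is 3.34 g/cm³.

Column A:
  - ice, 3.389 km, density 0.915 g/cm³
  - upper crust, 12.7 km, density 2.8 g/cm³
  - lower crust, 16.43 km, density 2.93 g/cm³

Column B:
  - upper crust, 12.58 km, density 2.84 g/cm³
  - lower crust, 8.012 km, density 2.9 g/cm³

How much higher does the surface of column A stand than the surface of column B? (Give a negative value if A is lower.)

For any compensation level in the mantle, the mantle terms cancel and isostasy reduces to e = (Σt_A − Σt_B) − (Σ(ρt)_A − Σ(ρt)_B) / ρ_m.
Σt_A = 32.519 km; Σt_B = 20.592 km; Σ(ρt)_A = 86.800835; Σ(ρt)_B = 58.962 (in km·g/cm³).
e = (32.519 − 20.592) − (86.800835 − 58.962) / 3.34 = 3.59 km.

3.59 km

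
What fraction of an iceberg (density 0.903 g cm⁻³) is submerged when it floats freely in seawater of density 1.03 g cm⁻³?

Submerged fraction = ρ_obj/ρ_fluid = 0.903/1.03 = 87.7%.

87.7%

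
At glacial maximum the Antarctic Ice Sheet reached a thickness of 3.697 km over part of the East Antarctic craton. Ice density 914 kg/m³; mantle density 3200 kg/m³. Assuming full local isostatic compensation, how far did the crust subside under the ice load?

1.06 km

Equating mass per unit area of the two columns: the ice load ρ_ice t is balanced by mantle displaced below, ρ_m s.
s = t ρ_ice / ρ_m = 3.697 km × 914/3200 = 1.06 km.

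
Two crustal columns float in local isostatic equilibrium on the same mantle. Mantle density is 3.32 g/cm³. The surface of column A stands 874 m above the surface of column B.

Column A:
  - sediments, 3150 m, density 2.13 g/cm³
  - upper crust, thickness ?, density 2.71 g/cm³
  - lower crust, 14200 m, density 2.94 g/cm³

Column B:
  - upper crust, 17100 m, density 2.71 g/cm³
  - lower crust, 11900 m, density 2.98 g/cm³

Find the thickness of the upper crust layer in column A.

Take the compensation level at the base of the deeper column (depth z_c below the surface of column A) and equate Σ ρ_i t_i down to z_c; mantle fills any gap and the z_c terms cancel.
Column A: 3150×2.13 + x×2.71 + 14200×2.94 + (z_c − 17350 − x)×3.32
Column B: 874×0 + 17100×2.71 + 11900×2.98 + (z_c − 874 − 29000)×3.32
The z_c×3.32 term appears on both sides and cancels. Collect the known terms of each column as K = Σ(ρt)_known − 3.32 × (depth of known layers): K_A = 48457.5 − 3.32×17350 = −9144.5; K_B = 81803 − 3.32×(874 + 29000) = −17378.68.
Balance: K_A − x×(3.32 − 2.71) = K_B, so x = (K_A − K_B)/(3.32 − 2.71) = 8234.18/0.61 = 13500 m.

13500 m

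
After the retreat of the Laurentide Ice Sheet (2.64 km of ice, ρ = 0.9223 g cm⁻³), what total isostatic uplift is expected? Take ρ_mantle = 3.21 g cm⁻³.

0.759 km

Removing the load lets mantle flow back in; uplift u satisfies ρ_ice t = ρ_m u.
u = t ρ_ice/ρ_m = 2.64 km × 0.9223/3.21 = 0.759 km.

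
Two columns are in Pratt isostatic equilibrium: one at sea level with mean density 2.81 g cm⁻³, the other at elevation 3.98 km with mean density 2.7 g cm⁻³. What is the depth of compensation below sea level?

ρ_ref D = ρ (D + h) → D (ρ_ref − ρ) = ρ h.
D = ρ h/(ρ_ref − ρ) = 2.7 × 3.98 km/(2.81 − 2.7) = 97.7 km.

97.7 km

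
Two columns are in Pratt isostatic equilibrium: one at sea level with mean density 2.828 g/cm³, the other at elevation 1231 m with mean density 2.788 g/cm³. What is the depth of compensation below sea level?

85800 m

ρ_ref D = ρ (D + h) → D (ρ_ref − ρ) = ρ h.
D = ρ h/(ρ_ref − ρ) = 2.788 × 1231 m/(2.828 − 2.788) = 85800 m.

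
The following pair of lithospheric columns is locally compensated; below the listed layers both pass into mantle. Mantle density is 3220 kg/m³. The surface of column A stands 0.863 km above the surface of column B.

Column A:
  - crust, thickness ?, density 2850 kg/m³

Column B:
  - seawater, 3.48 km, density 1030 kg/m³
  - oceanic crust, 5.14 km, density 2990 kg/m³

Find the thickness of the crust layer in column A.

Take the compensation level at the base of the deeper column (depth z_c below the surface of column A) and equate Σ ρ_i t_i down to z_c; mantle fills any gap and the z_c terms cancel.
Column A: x×2850 + (z_c − 0 − x)×3220
Column B: 0.863×0 + 3.48×1030 + 5.14×2990 + (z_c − 0.863 − 8.62)×3220
The z_c×3220 term appears on both sides and cancels. Collect the known terms of each column as K = Σ(ρt)_known − 3220 × (depth of known layers): K_A = 0 − 3220×0 = 0; K_B = 18953 − 3220×(0.863 + 8.62) = −11582.26.
Balance: K_A − x×(3220 − 2850) = K_B, so x = (K_A − K_B)/(3220 − 2850) = 11582.3/370 = 31.3 km.

31.3 km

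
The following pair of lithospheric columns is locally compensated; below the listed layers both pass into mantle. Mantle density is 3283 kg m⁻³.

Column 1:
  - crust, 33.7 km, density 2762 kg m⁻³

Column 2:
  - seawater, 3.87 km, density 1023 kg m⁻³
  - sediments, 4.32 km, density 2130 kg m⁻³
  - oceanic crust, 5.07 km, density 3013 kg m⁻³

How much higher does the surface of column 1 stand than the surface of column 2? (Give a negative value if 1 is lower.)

0.75 km

For any compensation level in the mantle, the mantle terms cancel and isostasy reduces to e = (Σt_1 − Σt_2) − (Σ(ρt)_1 − Σ(ρt)_2) / ρ_m.
Σt_1 = 33.7 km; Σt_2 = 13.26 km; Σ(ρt)_1 = 93079.4; Σ(ρt)_2 = 28436.52 (in km·kg m⁻³).
e = (33.7 − 13.26) − (93079.4 − 28436.52) / 3283 = 0.75 km.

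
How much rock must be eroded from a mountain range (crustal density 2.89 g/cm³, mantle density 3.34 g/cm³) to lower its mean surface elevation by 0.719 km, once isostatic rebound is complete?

Net drop Δ = e − u = e − e ρ_c/ρ_m = e (ρ_m − ρ_c)/ρ_m.
e = Δ ρ_m/(ρ_m − ρ_c) = 0.719 km × 3.34/0.45 = 5.34 km.

5.34 km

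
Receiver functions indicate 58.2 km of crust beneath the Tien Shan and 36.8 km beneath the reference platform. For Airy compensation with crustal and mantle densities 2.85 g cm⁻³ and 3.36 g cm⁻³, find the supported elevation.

3.25 km

Excess crust Δ = 58.2 km − 36.8 km = 21.4 km, split between elevation h and root r with h + r = Δ.
Airy balance ρ_c h = (ρ_m − ρ_c) r gives r = h ρ_c/(ρ_m − ρ_c), so h (1 + ρ_c/(ρ_m − ρ_c)) = Δ, i.e. h = Δ (ρ_m − ρ_c)/ρ_m.
h = 21.4 km × 0.51/3.36 = 3.25 km.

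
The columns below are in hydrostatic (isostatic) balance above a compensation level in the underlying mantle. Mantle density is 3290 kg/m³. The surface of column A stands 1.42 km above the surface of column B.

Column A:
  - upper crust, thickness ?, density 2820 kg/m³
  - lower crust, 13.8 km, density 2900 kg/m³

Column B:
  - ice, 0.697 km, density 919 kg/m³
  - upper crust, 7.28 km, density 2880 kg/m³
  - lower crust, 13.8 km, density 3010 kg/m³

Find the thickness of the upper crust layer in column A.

Take the compensation level at the base of the deeper column (depth z_c below the surface of column A) and equate Σ ρ_i t_i down to z_c; mantle fills any gap and the z_c terms cancel.
Column A: x×2820 + 13.8×2900 + (z_c − 13.8 − x)×3290
Column B: 1.42×0 + 0.697×919 + 7.28×2880 + 13.8×3010 + (z_c − 1.42 − 21.777)×3290
The z_c×3290 term appears on both sides and cancels. Collect the known terms of each column as K = Σ(ρt)_known − 3290 × (depth of known layers): K_A = 40020 − 3290×13.8 = −5382; K_B = 63144.943 − 3290×(1.42 + 21.777) = −13173.187.
Balance: K_A − x×(3290 − 2820) = K_B, so x = (K_A − K_B)/(3290 − 2820) = 7791.19/470 = 16.6 km.

16.6 km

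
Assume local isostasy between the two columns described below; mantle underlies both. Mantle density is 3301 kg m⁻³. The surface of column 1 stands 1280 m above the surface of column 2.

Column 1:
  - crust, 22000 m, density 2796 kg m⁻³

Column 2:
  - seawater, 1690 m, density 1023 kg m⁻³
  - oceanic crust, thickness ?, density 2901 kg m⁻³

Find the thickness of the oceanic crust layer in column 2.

Take the compensation level at the base of the deeper column (depth z_c below the surface of column 1) and equate Σ ρ_i t_i down to z_c; mantle fills any gap and the z_c terms cancel.
Column 1: 22000×2796 + (z_c − 22000)×3301
Column 2: 1280×0 + 1690×1023 + x×2901 + (z_c − 1280 − 1690 − x)×3301
The z_c×3301 term appears on both sides and cancels. Collect the known terms of each column as K = Σ(ρt)_known − 3301 × (depth of known layers): K_1 = 61512000 − 3301×22000 = −11110000; K_2 = 1728870 − 3301×(1280 + 1690) = −8075100.
Balance: K_1 = K_2 − x×(3301 − 2901), so x = (K_2 − K_1)/(3301 − 2901) = 3034900/400 = 7590 m.

7590 m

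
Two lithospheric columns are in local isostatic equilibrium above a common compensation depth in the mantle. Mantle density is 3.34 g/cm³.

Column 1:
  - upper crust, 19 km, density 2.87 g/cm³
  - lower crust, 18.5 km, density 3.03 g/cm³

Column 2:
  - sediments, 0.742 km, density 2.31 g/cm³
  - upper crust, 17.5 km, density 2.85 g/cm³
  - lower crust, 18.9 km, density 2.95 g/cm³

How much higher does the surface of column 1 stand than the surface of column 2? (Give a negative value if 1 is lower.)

−0.612 km

For any compensation level in the mantle, the mantle terms cancel and isostasy reduces to e = (Σt_1 − Σt_2) − (Σ(ρt)_1 − Σ(ρt)_2) / ρ_m.
Σt_1 = 37.5 km; Σt_2 = 37.142 km; Σ(ρt)_1 = 110.585; Σ(ρt)_2 = 107.34402 (in km·g/cm³).
e = (37.5 − 37.142) − (110.585 − 107.34402) / 3.34 = −0.612 km.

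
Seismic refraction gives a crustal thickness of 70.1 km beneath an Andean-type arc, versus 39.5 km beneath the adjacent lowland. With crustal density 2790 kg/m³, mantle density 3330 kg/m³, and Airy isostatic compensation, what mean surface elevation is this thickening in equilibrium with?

4.96 km

Excess crust Δ = 70.1 km − 39.5 km = 30.6 km, split between elevation h and root r with h + r = Δ.
Airy balance ρ_c h = (ρ_m − ρ_c) r gives r = h ρ_c/(ρ_m − ρ_c), so h (1 + ρ_c/(ρ_m − ρ_c)) = Δ, i.e. h = Δ (ρ_m − ρ_c)/ρ_m.
h = 30.6 km × 540/3330 = 4.96 km.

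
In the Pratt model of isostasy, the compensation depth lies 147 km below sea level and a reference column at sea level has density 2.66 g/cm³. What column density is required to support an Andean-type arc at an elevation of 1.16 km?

Pratt balance: ρ_ref D = ρ (D + h).
ρ = ρ_ref D/(D + h) = 2.66 × 147 km/(147 km + 1.16 km) = 2.64 g/cm³.

2.64 g/cm³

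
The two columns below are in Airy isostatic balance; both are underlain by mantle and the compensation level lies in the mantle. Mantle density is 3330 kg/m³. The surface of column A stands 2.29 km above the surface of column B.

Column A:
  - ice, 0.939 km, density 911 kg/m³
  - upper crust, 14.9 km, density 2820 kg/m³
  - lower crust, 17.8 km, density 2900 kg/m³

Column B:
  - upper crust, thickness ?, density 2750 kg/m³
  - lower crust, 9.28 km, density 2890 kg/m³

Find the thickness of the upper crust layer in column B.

10 km

Take the compensation level at the base of the deeper column (depth z_c below the surface of column A) and equate Σ ρ_i t_i down to z_c; mantle fills any gap and the z_c terms cancel.
Column A: 0.939×911 + 14.9×2820 + 17.8×2900 + (z_c − 33.639)×3330
Column B: 2.29×0 + x×2750 + 9.28×2890 + (z_c − 2.29 − 9.28 − x)×3330
The z_c×3330 term appears on both sides and cancels. Collect the known terms of each column as K = Σ(ρt)_known − 3330 × (depth of known layers): K_A = 94493.429 − 3330×33.639 = −17524.441; K_B = 26819.2 − 3330×(2.29 + 9.28) = −11708.9.
Balance: K_A = K_B − x×(3330 − 2750), so x = (K_B − K_A)/(3330 − 2750) = 5815.54/580 = 10 km.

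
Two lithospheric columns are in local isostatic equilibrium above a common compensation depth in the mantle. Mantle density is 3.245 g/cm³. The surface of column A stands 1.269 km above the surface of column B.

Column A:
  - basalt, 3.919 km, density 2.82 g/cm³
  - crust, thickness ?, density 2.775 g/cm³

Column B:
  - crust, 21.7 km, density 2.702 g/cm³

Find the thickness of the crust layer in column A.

30.3 km

Take the compensation level at the base of the deeper column (depth z_c below the surface of column A) and equate Σ ρ_i t_i down to z_c; mantle fills any gap and the z_c terms cancel.
Column A: 3.919×2.82 + x×2.775 + (z_c − 3.919 − x)×3.245
Column B: 1.269×0 + 21.7×2.702 + (z_c − 1.269 − 21.7)×3.245
The z_c×3.245 term appears on both sides and cancels. Collect the known terms of each column as K = Σ(ρt)_known − 3.245 × (depth of known layers): K_A = 11.05158 − 3.245×3.919 = −1.665575; K_B = 58.6334 − 3.245×(1.269 + 21.7) = −15.901005.
Balance: K_A − x×(3.245 − 2.775) = K_B, so x = (K_A − K_B)/(3.245 − 2.775) = 14.2354/0.47 = 30.3 km.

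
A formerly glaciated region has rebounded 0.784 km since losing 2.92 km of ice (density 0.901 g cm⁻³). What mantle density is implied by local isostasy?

3.36 g cm⁻³

ρ_m = ρ_ice t / u = 0.901 × 2.92 km/0.784 km = 3.36 g cm⁻³.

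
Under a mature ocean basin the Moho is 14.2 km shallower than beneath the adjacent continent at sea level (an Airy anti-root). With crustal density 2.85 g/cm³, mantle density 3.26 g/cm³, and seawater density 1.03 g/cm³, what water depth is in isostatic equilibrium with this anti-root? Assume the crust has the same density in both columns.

Replacing a thickness d of crust by seawater at the top must be balanced by replacing crust with mantle at the base: d (ρ_c − ρ_w) = a (ρ_m − ρ_c).
d = a (ρ_m − ρ_c)/(ρ_c − ρ_w) = 14.2 km × 0.41/1.82 = 3.2 km.

3.2 km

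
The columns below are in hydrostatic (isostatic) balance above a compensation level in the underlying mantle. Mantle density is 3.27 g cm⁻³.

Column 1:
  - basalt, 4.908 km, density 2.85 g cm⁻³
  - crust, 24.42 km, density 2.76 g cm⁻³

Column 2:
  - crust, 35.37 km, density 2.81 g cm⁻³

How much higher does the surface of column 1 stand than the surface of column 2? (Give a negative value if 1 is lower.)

For any compensation level in the mantle, the mantle terms cancel and isostasy reduces to e = (Σt_1 − Σt_2) − (Σ(ρt)_1 − Σ(ρt)_2) / ρ_m.
Σt_1 = 29.328 km; Σt_2 = 35.37 km; Σ(ρt)_1 = 81.387; Σ(ρt)_2 = 99.3897 (in km·g cm⁻³).
e = (29.328 − 35.37) − (81.387 − 99.3897) / 3.27 = −0.537 km.

−0.537 km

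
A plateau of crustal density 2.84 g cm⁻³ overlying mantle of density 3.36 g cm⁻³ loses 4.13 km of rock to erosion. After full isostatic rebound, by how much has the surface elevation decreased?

0.639 km

Rebound u = e ρ_c/ρ_m = 4.13 km × 2.84/3.36 = 3.491 km.
Net surface drop = e − u = 4.13 km − 3.491 km = e (ρ_m − ρ_c)/ρ_m = 0.639 km.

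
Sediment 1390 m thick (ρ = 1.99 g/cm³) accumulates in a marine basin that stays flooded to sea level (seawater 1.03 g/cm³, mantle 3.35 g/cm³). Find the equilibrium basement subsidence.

575 m

Submarine loading: the sediment displaces seawater, and the subsidence is in turn flooded, so s (ρ_m − ρ_w) = t (ρ_sed − ρ_w).
s = 1390 m × (1.99 − 1.03) / (3.35 − 1.03) = 575 m.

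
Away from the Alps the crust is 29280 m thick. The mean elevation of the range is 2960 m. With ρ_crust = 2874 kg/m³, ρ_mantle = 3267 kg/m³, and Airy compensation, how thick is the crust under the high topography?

Root depth r = h ρ_c / (ρ_m − ρ_c) = 2960 m × 2874 / 393 = 21650 m.
Total thickness = T + h + r = 29280 m + 2960 m + 21650 m = 53900 m.

53900 m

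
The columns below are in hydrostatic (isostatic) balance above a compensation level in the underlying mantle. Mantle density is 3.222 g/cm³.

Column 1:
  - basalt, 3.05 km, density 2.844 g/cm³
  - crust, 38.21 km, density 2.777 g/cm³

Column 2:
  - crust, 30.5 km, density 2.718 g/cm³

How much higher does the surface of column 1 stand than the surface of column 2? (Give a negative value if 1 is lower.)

For any compensation level in the mantle, the mantle terms cancel and isostasy reduces to e = (Σt_1 − Σt_2) − (Σ(ρt)_1 − Σ(ρt)_2) / ρ_m.
Σt_1 = 41.26 km; Σt_2 = 30.5 km; Σ(ρt)_1 = 114.78337; Σ(ρt)_2 = 82.899 (in km·g/cm³).
e = (41.26 − 30.5) − (114.78337 − 82.899) / 3.222 = 0.864 km.

0.864 km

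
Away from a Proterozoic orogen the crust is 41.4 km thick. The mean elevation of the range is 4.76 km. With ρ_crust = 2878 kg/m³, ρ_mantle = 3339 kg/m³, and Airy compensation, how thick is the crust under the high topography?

75.9 km

Root depth r = h ρ_c / (ρ_m − ρ_c) = 4.76 km × 2878 / 461 = 29.72 km.
Total thickness = T + h + r = 41.4 km + 4.76 km + 29.72 km = 75.9 km.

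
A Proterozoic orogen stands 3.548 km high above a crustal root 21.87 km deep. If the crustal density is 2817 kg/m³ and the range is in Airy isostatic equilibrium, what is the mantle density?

Airy balance: ρ_c h = (ρ_m − ρ_c) r → ρ_m = ρ_c (1 + h/r).
ρ_m = 2817 × (1 + 3.548 km/21.87 km) = 3270 kg/m³.

3270 kg/m³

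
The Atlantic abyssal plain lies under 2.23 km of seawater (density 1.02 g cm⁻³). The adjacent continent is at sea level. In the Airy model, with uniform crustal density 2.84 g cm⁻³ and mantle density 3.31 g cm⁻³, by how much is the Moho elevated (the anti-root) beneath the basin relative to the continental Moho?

8.64 km

In Airy isostatic equilibrium: replacing crust with seawater at the top is compensated by replacing crust with mantle at the base: d (ρ_c − ρ_w) = a (ρ_m − ρ_c).
a = d (ρ_c − ρ_w)/(ρ_m − ρ_c) = 2.23 km × 1.82/0.47 = 8.64 km.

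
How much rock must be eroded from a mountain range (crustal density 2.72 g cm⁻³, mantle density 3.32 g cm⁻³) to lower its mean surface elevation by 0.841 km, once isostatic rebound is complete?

4.65 km

Net drop Δ = e − u = e − e ρ_c/ρ_m = e (ρ_m − ρ_c)/ρ_m.
e = Δ ρ_m/(ρ_m − ρ_c) = 0.841 km × 3.32/0.6 = 4.65 km.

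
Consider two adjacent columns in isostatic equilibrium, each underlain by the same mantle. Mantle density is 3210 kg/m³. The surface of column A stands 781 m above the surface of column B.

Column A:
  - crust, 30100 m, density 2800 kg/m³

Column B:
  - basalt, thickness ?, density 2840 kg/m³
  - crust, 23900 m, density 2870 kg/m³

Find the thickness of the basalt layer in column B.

4620 m

Take the compensation level at the base of the deeper column (depth z_c below the surface of column A) and equate Σ ρ_i t_i down to z_c; mantle fills any gap and the z_c terms cancel.
Column A: 30100×2800 + (z_c − 30100)×3210
Column B: 781×0 + x×2840 + 23900×2870 + (z_c − 781 − 23900 − x)×3210
The z_c×3210 term appears on both sides and cancels. Collect the known terms of each column as K = Σ(ρt)_known − 3210 × (depth of known layers): K_A = 84280000 − 3210×30100 = −12341000; K_B = 68593000 − 3210×(781 + 23900) = −10633010.
Balance: K_A = K_B − x×(3210 − 2840), so x = (K_B − K_A)/(3210 − 2840) = 1707990/370 = 4620 m.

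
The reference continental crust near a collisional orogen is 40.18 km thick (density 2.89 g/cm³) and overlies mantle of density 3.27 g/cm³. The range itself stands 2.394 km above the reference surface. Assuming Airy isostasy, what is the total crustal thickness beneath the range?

Root depth r = h ρ_c / (ρ_m − ρ_c) = 2.394 km × 2.89 / 0.38 = 18.21 km.
Total thickness = T + h + r = 40.18 km + 2.394 km + 18.21 km = 60.8 km.

60.8 km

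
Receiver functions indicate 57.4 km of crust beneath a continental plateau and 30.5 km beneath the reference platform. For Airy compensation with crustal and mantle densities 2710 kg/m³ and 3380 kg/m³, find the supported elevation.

Excess crust Δ = 57.4 km − 30.5 km = 26.9 km, split between elevation h and root r with h + r = Δ.
Airy balance ρ_c h = (ρ_m − ρ_c) r gives r = h ρ_c/(ρ_m − ρ_c), so h (1 + ρ_c/(ρ_m − ρ_c)) = Δ, i.e. h = Δ (ρ_m − ρ_c)/ρ_m.
h = 26.9 km × 670/3380 = 5.33 km.

5.33 km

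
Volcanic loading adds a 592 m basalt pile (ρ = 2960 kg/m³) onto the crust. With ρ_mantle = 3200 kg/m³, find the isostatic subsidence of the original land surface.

548 m

Subaerial loading: s = t ρ_load / ρ_m.
s = 592 m × 2960/3200 = 548 m.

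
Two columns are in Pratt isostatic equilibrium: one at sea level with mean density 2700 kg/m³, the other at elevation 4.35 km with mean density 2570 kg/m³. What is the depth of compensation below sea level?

86 km

ρ_ref D = ρ (D + h) → D (ρ_ref − ρ) = ρ h.
D = ρ h/(ρ_ref − ρ) = 2570 × 4.35 km/(2700 − 2570) = 86 km.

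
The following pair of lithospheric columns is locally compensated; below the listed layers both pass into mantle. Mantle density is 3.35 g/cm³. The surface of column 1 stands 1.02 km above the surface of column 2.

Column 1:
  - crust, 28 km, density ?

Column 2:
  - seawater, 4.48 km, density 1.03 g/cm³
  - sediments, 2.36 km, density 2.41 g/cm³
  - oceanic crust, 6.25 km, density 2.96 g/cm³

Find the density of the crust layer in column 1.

2.69 g/cm³

Take the compensation level at the base of the deeper column (depth z_c below the surface of column 1) and equate Σ ρ_i t_i down to z_c; mantle fills any gap and the z_c terms cancel.
Column 1: 28×ρ + (z_c − 28)×3.35
Column 2: 1.02×0 + 4.48×1.03 + 2.36×2.41 + 6.25×2.96 + (z_c − 1.02 − 13.09)×3.35
The z_c×3.35 term appears on both sides and cancels. Collect the known terms of each column as K = Σ(ρt)_known − 3.35 × (depth of known layers): K_1 = 0 − 3.35×28 = −93.8; K_2 = 28.802 − 3.35×(1.02 + 13.09) = −18.4665.
Balance: K_1 + 28×ρ = K_2, so ρ = (K_2 − K_1)/28 = 75.3335/28 = 2.69 g/cm³.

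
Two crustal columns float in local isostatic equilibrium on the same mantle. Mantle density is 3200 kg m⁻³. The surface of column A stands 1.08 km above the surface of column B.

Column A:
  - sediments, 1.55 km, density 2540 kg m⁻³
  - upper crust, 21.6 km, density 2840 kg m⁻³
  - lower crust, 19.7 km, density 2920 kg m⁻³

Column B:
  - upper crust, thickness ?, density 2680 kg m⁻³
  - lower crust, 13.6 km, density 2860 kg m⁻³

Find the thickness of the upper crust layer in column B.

Take the compensation level at the base of the deeper column (depth z_c below the surface of column A) and equate Σ ρ_i t_i down to z_c; mantle fills any gap and the z_c terms cancel.
Column A: 1.55×2540 + 21.6×2840 + 19.7×2920 + (z_c − 42.85)×3200
Column B: 1.08×0 + x×2680 + 13.6×2860 + (z_c − 1.08 − 13.6 − x)×3200
The z_c×3200 term appears on both sides and cancels. Collect the known terms of each column as K = Σ(ρt)_known − 3200 × (depth of known layers): K_A = 122805 − 3200×42.85 = −14315; K_B = 38896 − 3200×(1.08 + 13.6) = −8080.
Balance: K_A = K_B − x×(3200 − 2680), so x = (K_B − K_A)/(3200 − 2680) = 6235/520 = 12 km.

12 km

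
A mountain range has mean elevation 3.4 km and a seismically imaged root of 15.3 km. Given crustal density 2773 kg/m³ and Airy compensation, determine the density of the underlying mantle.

3390 kg/m³

Airy balance: ρ_c h = (ρ_m − ρ_c) r → ρ_m = ρ_c (1 + h/r).
ρ_m = 2773 × (1 + 3.4 km/15.3 km) = 3390 kg/m³.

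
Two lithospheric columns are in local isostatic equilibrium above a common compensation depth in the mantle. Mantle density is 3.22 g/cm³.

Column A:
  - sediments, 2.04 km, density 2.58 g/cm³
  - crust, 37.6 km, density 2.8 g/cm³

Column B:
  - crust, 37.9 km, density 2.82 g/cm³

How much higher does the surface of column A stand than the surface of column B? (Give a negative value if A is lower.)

For any compensation level in the mantle, the mantle terms cancel and isostasy reduces to e = (Σt_A − Σt_B) − (Σ(ρt)_A − Σ(ρt)_B) / ρ_m.
Σt_A = 39.64 km; Σt_B = 37.9 km; Σ(ρt)_A = 110.5432; Σ(ρt)_B = 106.878 (in km·g/cm³).
e = (39.64 − 37.9) − (110.5432 − 106.878) / 3.22 = 0.602 km.

0.602 km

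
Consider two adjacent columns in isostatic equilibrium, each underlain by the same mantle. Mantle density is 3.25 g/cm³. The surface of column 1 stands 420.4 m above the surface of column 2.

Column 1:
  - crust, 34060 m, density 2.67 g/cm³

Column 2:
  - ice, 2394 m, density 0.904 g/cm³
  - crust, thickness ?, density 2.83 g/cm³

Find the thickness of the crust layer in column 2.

Take the compensation level at the base of the deeper column (depth z_c below the surface of column 1) and equate Σ ρ_i t_i down to z_c; mantle fills any gap and the z_c terms cancel.
Column 1: 34060×2.67 + (z_c − 34060)×3.25
Column 2: 420.4×0 + 2394×0.904 + x×2.83 + (z_c − 420.4 − 2394 − x)×3.25
The z_c×3.25 term appears on both sides and cancels. Collect the known terms of each column as K = Σ(ρt)_known − 3.25 × (depth of known layers): K_1 = 90940.2 − 3.25×34060 = −19754.8; K_2 = 2164.176 − 3.25×(420.4 + 2394) = −6982.624.
Balance: K_1 = K_2 − x×(3.25 − 2.83), so x = (K_2 − K_1)/(3.25 − 2.83) = 12772.2/0.42 = 30400 m.

30400 m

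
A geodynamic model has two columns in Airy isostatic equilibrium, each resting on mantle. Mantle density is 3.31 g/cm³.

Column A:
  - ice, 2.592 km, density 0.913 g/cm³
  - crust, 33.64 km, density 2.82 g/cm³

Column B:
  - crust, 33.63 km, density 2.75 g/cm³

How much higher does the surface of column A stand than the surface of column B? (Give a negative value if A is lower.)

1.17 km

For any compensation level in the mantle, the mantle terms cancel and isostasy reduces to e = (Σt_A − Σt_B) − (Σ(ρt)_A − Σ(ρt)_B) / ρ_m.
Σt_A = 36.232 km; Σt_B = 33.63 km; Σ(ρt)_A = 97.231296; Σ(ρt)_B = 92.4825 (in km·g/cm³).
e = (36.232 − 33.63) − (97.231296 − 92.4825) / 3.31 = 1.17 km.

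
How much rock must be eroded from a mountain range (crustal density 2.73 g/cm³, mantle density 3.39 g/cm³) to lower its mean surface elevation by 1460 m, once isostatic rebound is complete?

Net drop Δ = e − u = e − e ρ_c/ρ_m = e (ρ_m − ρ_c)/ρ_m.
e = Δ ρ_m/(ρ_m − ρ_c) = 1460 m × 3.39/0.66 = 7500 m.

7500 m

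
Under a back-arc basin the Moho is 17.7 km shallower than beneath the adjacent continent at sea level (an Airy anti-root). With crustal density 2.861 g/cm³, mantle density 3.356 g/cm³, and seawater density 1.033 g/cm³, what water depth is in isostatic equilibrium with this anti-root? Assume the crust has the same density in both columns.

Replacing a thickness d of crust by seawater at the top must be balanced by replacing crust with mantle at the base: d (ρ_c − ρ_w) = a (ρ_m − ρ_c).
d = a (ρ_m − ρ_c)/(ρ_c − ρ_w) = 17.7 km × 0.495/1.828 = 4.79 km.

4.79 km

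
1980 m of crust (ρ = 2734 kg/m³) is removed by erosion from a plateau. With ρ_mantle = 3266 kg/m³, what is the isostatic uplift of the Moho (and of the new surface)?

1660 m

Unloading: uplift u = e ρ_c/ρ_m = 1980 m × 2734/3266 = 1660 m.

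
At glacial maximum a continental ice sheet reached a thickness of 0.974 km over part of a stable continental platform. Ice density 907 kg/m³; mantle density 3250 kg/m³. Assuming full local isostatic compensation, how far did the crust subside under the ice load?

0.272 km

In Airy isostatic equilibrium: the ice load ρ_ice t is balanced by mantle displaced below, ρ_m s.
s = t ρ_ice / ρ_m = 0.974 km × 907/3250 = 0.272 km.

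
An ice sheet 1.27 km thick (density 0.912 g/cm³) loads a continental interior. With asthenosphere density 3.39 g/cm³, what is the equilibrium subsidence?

0.342 km

For local isostatic compensation: the ice load ρ_ice t is balanced by mantle displaced below, ρ_m s.
s = t ρ_ice / ρ_m = 1.27 km × 0.912/3.39 = 0.342 km.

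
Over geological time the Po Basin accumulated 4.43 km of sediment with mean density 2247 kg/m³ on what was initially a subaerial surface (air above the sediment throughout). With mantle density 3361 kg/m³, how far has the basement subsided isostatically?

Subaerial load: s = t ρ_sed / ρ_m = 4.43 km × 2247/3361 = 2.96 km.

2.96 km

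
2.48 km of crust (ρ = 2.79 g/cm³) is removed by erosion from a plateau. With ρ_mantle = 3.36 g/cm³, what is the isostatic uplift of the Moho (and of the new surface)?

Unloading: uplift u = e ρ_c/ρ_m = 2.48 km × 2.79/3.36 = 2.06 km.

2.06 km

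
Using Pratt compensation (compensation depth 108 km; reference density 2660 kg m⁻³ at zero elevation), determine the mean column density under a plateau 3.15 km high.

2580 kg m⁻³

Pratt balance: ρ_ref D = ρ (D + h).
ρ = ρ_ref D/(D + h) = 2660 × 108 km/(108 km + 3.15 km) = 2580 kg m⁻³.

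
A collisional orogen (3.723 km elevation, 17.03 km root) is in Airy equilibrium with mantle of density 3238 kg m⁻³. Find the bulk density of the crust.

2660 kg m⁻³

ρ_c h = (ρ_m − ρ_c) r → ρ_c (h + r) = ρ_m r → ρ_c = ρ_m r / (h + r).
ρ_c = 3238 × 17.03 km / (3.723 km + 17.03 km) = 2660 kg m⁻³.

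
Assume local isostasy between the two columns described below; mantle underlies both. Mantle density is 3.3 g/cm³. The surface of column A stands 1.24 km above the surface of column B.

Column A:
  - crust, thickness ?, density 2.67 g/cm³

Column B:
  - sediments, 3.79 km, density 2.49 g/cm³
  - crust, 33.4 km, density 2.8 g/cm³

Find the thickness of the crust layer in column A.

37.9 km

Take the compensation level at the base of the deeper column (depth z_c below the surface of column A) and equate Σ ρ_i t_i down to z_c; mantle fills any gap and the z_c terms cancel.
Column A: x×2.67 + (z_c − 0 − x)×3.3
Column B: 1.24×0 + 3.79×2.49 + 33.4×2.8 + (z_c − 1.24 − 37.19)×3.3
The z_c×3.3 term appears on both sides and cancels. Collect the known terms of each column as K = Σ(ρt)_known − 3.3 × (depth of known layers): K_A = 0 − 3.3×0 = 0; K_B = 102.9571 − 3.3×(1.24 + 37.19) = −23.8619.
Balance: K_A − x×(3.3 − 2.67) = K_B, so x = (K_A − K_B)/(3.3 − 2.67) = 23.8619/0.63 = 37.9 km.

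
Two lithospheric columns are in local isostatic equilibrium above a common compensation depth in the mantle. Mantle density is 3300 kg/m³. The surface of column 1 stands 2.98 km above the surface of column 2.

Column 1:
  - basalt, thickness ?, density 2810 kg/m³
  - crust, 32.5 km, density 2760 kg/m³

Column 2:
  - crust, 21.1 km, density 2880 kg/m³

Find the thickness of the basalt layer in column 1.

Take the compensation level at the base of the deeper column (depth z_c below the surface of column 1) and equate Σ ρ_i t_i down to z_c; mantle fills any gap and the z_c terms cancel.
Column 1: x×2810 + 32.5×2760 + (z_c − 32.5 − x)×3300
Column 2: 2.98×0 + 21.1×2880 + (z_c − 2.98 − 21.1)×3300
The z_c×3300 term appears on both sides and cancels. Collect the known terms of each column as K = Σ(ρt)_known − 3300 × (depth of known layers): K_1 = 89700 − 3300×32.5 = −17550; K_2 = 60768 − 3300×(2.98 + 21.1) = −18696.
Balance: K_1 − x×(3300 − 2810) = K_2, so x = (K_1 − K_2)/(3300 − 2810) = 1146/490 = 2.34 km.

2.34 km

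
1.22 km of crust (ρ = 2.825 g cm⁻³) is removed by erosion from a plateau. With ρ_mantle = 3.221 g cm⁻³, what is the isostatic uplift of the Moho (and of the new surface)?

Unloading: uplift u = e ρ_c/ρ_m = 1.22 km × 2.825/3.221 = 1.07 km.

1.07 km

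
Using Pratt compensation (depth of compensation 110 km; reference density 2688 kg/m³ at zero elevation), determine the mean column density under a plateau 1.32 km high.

Pratt balance: ρ_ref D = ρ (D + h).
ρ = ρ_ref D/(D + h) = 2688 × 110 km/(110 km + 1.32 km) = 2660 kg/m³.

2660 kg/m³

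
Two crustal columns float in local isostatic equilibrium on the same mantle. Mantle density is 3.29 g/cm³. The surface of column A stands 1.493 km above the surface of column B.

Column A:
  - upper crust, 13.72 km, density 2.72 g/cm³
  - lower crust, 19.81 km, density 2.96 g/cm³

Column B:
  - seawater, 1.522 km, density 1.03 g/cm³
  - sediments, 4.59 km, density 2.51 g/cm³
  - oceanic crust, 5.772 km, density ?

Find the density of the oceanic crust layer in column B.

2.87 g/cm³

Take the compensation level at the base of the deeper column (depth z_c below the surface of column A) and equate Σ ρ_i t_i down to z_c; mantle fills any gap and the z_c terms cancel.
Column A: 13.72×2.72 + 19.81×2.96 + (z_c − 33.53)×3.29
Column B: 1.493×0 + 1.522×1.03 + 4.59×2.51 + 5.772×ρ + (z_c − 1.493 − 11.884)×3.29
The z_c×3.29 term appears on both sides and cancels. Collect the known terms of each column as K = Σ(ρt)_known − 3.29 × (depth of known layers): K_A = 95.956 − 3.29×33.53 = −14.3577; K_B = 13.08856 − 3.29×(1.493 + 11.884) = −30.92177.
Balance: K_A = K_B + 5.772×ρ, so ρ = (K_A − K_B)/5.772 = 16.5641/5.772 = 2.87 g/cm³.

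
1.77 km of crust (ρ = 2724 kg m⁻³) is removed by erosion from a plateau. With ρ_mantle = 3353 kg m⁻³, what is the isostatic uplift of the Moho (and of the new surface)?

Unloading: uplift u = e ρ_c/ρ_m = 1.77 km × 2724/3353 = 1.44 km.

1.44 km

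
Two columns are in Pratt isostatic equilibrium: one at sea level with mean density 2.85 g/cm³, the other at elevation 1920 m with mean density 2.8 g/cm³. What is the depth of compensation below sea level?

108000 m

ρ_ref D = ρ (D + h) → D (ρ_ref − ρ) = ρ h.
D = ρ h/(ρ_ref − ρ) = 2.8 × 1920 m/(2.85 − 2.8) = 108000 m.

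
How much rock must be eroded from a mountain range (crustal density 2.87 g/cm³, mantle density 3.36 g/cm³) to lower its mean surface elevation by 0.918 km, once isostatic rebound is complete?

Net drop Δ = e − u = e − e ρ_c/ρ_m = e (ρ_m − ρ_c)/ρ_m.
e = Δ ρ_m/(ρ_m − ρ_c) = 0.918 km × 3.36/0.49 = 6.29 km.

6.29 km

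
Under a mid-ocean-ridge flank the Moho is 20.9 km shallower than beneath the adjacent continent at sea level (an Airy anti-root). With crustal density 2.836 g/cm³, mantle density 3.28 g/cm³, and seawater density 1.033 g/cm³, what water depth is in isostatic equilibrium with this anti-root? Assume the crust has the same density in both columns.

5.15 km

Replacing a thickness d of crust by seawater at the top must be balanced by replacing crust with mantle at the base: d (ρ_c − ρ_w) = a (ρ_m − ρ_c).
d = a (ρ_m − ρ_c)/(ρ_c − ρ_w) = 20.9 km × 0.444/1.803 = 5.15 km.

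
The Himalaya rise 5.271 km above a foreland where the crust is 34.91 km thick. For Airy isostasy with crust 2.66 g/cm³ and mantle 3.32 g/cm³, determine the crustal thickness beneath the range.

61.4 km

Root depth r = h ρ_c / (ρ_m − ρ_c) = 5.271 km × 2.66 / 0.66 = 21.24 km.
Total thickness = T + h + r = 34.91 km + 5.271 km + 21.24 km = 61.4 km.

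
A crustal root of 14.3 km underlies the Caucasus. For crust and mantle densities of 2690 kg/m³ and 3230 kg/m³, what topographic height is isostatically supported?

2.87 km

By Archimedes' principle applied to the lithosphere: ρ_c h = (ρ_m − ρ_c) r.
h = r (ρ_m − ρ_c) / ρ_c = 14.3 km × (3230 − 2690) / 2690 = 2.87 km.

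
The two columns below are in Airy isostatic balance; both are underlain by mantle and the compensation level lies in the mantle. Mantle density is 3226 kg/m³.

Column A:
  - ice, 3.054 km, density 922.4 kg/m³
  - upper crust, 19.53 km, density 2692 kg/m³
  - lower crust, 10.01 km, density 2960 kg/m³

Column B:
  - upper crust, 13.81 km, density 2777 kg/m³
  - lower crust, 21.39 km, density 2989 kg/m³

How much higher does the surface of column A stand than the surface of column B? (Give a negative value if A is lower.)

2.75 km

For any compensation level in the mantle, the mantle terms cancel and isostasy reduces to e = (Σt_A − Σt_B) − (Σ(ρt)_A − Σ(ρt)_B) / ρ_m.
Σt_A = 32.594 km; Σt_B = 35.2 km; Σ(ρt)_A = 85021.3696; Σ(ρt)_B = 102285.08 (in km·kg/m³).
e = (32.594 − 35.2) − (85021.3696 − 102285.08) / 3226 = 2.75 km.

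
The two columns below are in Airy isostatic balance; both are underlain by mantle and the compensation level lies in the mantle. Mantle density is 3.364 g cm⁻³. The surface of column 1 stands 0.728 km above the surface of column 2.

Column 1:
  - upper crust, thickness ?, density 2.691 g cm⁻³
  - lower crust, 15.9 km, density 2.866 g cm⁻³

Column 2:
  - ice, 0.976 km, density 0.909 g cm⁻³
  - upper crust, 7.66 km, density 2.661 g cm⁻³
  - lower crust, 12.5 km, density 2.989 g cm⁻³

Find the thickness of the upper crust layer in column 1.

Take the compensation level at the base of the deeper column (depth z_c below the surface of column 1) and equate Σ ρ_i t_i down to z_c; mantle fills any gap and the z_c terms cancel.
Column 1: x×2.691 + 15.9×2.866 + (z_c − 15.9 − x)×3.364
Column 2: 0.728×0 + 0.976×0.909 + 7.66×2.661 + 12.5×2.989 + (z_c − 0.728 − 21.136)×3.364
The z_c×3.364 term appears on both sides and cancels. Collect the known terms of each column as K = Σ(ρt)_known − 3.364 × (depth of known layers): K_1 = 45.5694 − 3.364×15.9 = −7.9182; K_2 = 58.632944 − 3.364×(0.728 + 21.136) = −14.917552.
Balance: K_1 − x×(3.364 − 2.691) = K_2, so x = (K_1 − K_2)/(3.364 − 2.691) = 6.99935/0.673 = 10.4 km.

10.4 km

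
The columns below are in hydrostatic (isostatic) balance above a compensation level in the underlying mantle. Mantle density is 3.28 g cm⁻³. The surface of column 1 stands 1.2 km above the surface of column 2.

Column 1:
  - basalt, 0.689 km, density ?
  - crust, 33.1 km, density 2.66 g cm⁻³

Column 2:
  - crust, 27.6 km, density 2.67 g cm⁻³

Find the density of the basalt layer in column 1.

Take the compensation level at the base of the deeper column (depth z_c below the surface of column 1) and equate Σ ρ_i t_i down to z_c; mantle fills any gap and the z_c terms cancel.
Column 1: 0.689×ρ + 33.1×2.66 + (z_c − 33.789)×3.28
Column 2: 1.2×0 + 27.6×2.67 + (z_c − 1.2 − 27.6)×3.28
The z_c×3.28 term appears on both sides and cancels. Collect the known terms of each column as K = Σ(ρt)_known − 3.28 × (depth of known layers): K_1 = 88.046 − 3.28×33.789 = −22.78192; K_2 = 73.692 − 3.28×(1.2 + 27.6) = −20.772.
Balance: K_1 + 0.689×ρ = K_2, so ρ = (K_2 − K_1)/0.689 = 2.00992/0.689 = 2.92 g cm⁻³.

2.92 g cm⁻³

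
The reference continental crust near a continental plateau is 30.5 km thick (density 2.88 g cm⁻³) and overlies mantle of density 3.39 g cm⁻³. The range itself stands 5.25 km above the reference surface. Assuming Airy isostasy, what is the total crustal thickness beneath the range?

65.4 km

Root depth r = h ρ_c / (ρ_m − ρ_c) = 5.25 km × 2.88 / 0.51 = 29.65 km.
Total thickness = T + h + r = 30.5 km + 5.25 km + 29.65 km = 65.4 km.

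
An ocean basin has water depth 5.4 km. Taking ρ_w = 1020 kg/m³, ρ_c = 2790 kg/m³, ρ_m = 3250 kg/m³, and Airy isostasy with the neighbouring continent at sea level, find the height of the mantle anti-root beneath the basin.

For local isostatic compensation: replacing crust with seawater at the top is compensated by replacing crust with mantle at the base: d (ρ_c − ρ_w) = a (ρ_m − ρ_c).
a = d (ρ_c − ρ_w)/(ρ_m − ρ_c) = 5.4 km × 1770/460 = 20.8 km.

20.8 km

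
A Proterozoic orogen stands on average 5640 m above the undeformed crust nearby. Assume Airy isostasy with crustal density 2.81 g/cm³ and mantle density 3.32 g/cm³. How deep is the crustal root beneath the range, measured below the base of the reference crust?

31100 m

Balancing pressure at the compensation depth: the weight of the topography is balanced by the buoyancy of the root, ρ_c h = (ρ_m − ρ_c) r.
r = h · ρ_c / (ρ_m − ρ_c) = 5640 m × 2.81 / (3.32 − 2.81) = 31100 m.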